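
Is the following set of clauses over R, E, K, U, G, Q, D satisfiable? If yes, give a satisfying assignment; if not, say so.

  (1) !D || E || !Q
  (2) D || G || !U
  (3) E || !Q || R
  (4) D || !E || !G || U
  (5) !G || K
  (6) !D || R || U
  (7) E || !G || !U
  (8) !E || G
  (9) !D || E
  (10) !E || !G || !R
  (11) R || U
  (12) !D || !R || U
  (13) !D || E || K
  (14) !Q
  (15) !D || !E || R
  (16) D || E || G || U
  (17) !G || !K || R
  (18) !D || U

R: True; E: False; K: True; U: False; G: True; Q: False; D: False

Unit clause (!Q) forces Q = False.
Set R = True.
Try E = True:
  (!E || G) forces G = True.
  clause (!E || !G || !R) is falsified — backtrack.
So E = False.
  then (!D || E) forces D = False.
Try K = False:
  (!G || K) forces G = False.
  (D || G || !U) forces U = False.
  clause (D || E || G || U) is falsified — backtrack.
So K = True.
Set U = False.
  then (D || E || G || U) forces G = True.
All clauses satisfied.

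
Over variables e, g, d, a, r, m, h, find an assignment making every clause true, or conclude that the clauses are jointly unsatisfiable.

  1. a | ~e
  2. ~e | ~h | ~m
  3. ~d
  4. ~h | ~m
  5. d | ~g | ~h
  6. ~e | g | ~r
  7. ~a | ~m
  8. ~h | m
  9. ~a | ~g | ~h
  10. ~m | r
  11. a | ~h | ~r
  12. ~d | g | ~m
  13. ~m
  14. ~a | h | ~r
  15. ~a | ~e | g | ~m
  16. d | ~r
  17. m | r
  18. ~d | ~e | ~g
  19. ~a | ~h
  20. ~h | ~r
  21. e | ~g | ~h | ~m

Unsatisfiable

Case d = True:
  Clause (~d) is falsified — contradiction.
Case d = False:
  (~m) forces m = False.
  (~h | m) forces h = False.
  (d | ~r) forces r = False.
  Clause (m | r) is falsified — contradiction.
Both cases fail, so the formula is unsatisfiable.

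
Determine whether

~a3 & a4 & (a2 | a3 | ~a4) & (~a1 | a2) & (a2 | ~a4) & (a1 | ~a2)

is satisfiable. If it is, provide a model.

a1: True; a2: True; a3: False; a4: True

Unit clause (~a3) forces a3 = False.
Unit clause (a4) forces a4 = True.
In (a2 | a3 | ~a4) only a2 is left, so a2 = True.
In (a1 | ~a2) only a1 is left, so a1 = True.
Check each clause:
  (~a3): ~a3 holds.
  (a4): a4 holds.
  (a2 | a3 | ~a4): a2 holds.
  (~a1 | a2): a2 holds.
  (a2 | ~a4): a2 holds.
  (a1 | ~a2): a1 holds.
All clauses satisfied.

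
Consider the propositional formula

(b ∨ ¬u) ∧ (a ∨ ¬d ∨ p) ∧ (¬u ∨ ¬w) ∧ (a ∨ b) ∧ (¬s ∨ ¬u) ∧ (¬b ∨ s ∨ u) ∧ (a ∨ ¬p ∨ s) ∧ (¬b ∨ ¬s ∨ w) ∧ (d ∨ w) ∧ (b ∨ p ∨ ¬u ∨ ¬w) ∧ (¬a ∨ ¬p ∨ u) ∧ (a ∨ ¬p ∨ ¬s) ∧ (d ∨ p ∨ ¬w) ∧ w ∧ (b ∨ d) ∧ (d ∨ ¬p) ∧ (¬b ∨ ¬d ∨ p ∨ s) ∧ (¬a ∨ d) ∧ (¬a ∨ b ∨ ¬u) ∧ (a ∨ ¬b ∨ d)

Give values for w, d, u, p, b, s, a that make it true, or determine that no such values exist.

w: True; d: True; u: False; p: False; b: False; s: False; a: True

Unit clause (w) forces w = True.
In (¬u ∨ ¬w) only ¬u is left, so u = False.
Try d = False:
  (d ∨ p ∨ ¬w) forces p = True.
  clause (d ∨ ¬p) is falsified — backtrack.
So d = True.
Set p = False.
  then (a ∨ ¬d ∨ p) forces a = True.
Set b = False.
Set s = False.
All clauses satisfied.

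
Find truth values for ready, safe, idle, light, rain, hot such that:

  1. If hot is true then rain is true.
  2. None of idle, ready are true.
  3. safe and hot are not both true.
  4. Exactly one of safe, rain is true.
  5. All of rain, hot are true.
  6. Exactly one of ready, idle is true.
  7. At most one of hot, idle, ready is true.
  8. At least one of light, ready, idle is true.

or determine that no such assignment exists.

Case ready = True:
  Constraint (2) is violated (ready=T) — contradiction.
Case ready = False:
  (2) forces idle = False.
  Constraint (6) is violated (ready=F, idle=F) — contradiction.
Both cases fail — unsatisfiable.

The formula is unsatisfiable.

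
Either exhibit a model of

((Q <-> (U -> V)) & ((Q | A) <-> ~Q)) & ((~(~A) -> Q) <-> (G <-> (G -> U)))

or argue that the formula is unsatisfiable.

V=F; U=T; G=F; Q=F; A=T

  (Q <-> (U -> V)) & ((Q | A) <-> ~Q) = True
    Q <-> (U -> V) = True
      U -> V = False
    (Q | A) <-> ~Q = True
      Q | A = True
      ~Q = True
  (~(~A) -> Q) <-> (G <-> (G -> U)) = True
    ~(~A) -> Q = False
      ~(~A) = True
        ~A = False
    G <-> (G -> U) = False
      G -> U = True
Both conjuncts True, so the formula holds.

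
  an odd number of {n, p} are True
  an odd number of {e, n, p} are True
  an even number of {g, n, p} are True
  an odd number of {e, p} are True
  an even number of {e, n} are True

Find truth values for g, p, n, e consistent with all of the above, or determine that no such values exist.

g: True; p: True; n: False; e: False

{n, p}: 1 true → odd ✓
{e, n, p}: 1 true → odd ✓
{g, n, p}: 2 true → even ✓
{e, p}: 1 true → odd ✓
{e, n}: 0 true → even ✓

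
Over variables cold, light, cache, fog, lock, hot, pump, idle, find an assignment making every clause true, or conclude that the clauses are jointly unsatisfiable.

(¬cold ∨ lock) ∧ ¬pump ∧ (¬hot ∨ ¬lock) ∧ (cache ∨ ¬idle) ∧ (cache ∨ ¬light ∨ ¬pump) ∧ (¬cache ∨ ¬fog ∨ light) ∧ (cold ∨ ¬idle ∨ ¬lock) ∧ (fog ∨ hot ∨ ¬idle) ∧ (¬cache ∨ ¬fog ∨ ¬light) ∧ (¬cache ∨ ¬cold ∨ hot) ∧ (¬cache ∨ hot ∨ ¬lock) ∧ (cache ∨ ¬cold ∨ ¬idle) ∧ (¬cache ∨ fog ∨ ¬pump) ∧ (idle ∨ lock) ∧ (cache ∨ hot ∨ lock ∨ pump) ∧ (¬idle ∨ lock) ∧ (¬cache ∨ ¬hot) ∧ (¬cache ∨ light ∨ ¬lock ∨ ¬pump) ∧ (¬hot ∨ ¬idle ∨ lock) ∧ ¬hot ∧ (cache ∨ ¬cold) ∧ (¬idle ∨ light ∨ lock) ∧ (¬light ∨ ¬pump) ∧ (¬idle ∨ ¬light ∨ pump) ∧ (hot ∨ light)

cold = False; light = True; cache = False; fog = False; lock = True; hot = False; pump = False; idle = False

Unit clause (¬pump) forces pump = False.
Unit clause (¬hot) forces hot = False.
In (hot ∨ light) only light is left, so light = True.
In (¬idle ∨ ¬light ∨ pump) only ¬idle is left, so idle = False.
In (idle ∨ lock) only lock is left, so lock = True.
In (¬cache ∨ hot ∨ ¬lock) only ¬cache is left, so cache = False.
In (cache ∨ ¬cold) only ¬cold is left, so cold = False.
Set fog = False.
All clauses satisfied.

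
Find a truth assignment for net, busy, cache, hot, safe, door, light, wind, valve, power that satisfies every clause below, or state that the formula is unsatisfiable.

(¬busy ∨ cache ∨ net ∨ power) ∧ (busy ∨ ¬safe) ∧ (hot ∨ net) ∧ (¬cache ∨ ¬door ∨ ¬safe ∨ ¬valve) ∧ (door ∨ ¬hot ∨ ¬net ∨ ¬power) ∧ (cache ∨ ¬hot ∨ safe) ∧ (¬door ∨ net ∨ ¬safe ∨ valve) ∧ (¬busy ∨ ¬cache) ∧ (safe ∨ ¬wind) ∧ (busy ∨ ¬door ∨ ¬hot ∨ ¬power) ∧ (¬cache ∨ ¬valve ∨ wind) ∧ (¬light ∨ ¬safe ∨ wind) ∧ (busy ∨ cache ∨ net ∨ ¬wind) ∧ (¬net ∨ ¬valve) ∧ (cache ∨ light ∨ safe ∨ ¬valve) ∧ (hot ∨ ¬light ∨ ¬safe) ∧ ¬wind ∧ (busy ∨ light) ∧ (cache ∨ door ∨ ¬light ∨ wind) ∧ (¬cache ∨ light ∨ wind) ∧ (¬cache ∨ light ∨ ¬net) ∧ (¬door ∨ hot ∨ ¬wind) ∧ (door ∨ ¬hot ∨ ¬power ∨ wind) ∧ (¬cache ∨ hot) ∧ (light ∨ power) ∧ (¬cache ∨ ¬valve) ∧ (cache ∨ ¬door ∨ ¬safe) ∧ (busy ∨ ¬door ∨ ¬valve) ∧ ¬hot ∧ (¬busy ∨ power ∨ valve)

net = True, busy = True, cache = False, hot = False, safe = False, door = True, light = False, wind = False, valve = False, power = True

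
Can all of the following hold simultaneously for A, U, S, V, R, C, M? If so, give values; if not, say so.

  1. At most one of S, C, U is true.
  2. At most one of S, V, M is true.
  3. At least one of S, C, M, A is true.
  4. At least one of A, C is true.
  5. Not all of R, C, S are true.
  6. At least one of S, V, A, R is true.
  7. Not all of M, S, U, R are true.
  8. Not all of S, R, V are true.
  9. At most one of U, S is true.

A=T, U=F, S=T, V=F, R=F, C=F, M=F

  (1) {S, C, U}: 1 true — at most one ✓
  (2) {S, V, M}: 1 true — at most one ✓
  (3) {S, C, M, A}: 2 true — at least one ✓
  (4) {A, C}: 1 true — at least one ✓
  (5) {R, C, S}: 1/3 true — not all ✓
  (6) {S, V, A, R}: 2 true — at least one ✓
  (7) {M, S, U, R}: 1/4 true — not all ✓
  (8) {S, R, V}: 1/3 true — not all ✓
  (9) {U, S}: 1 true — at most one ✓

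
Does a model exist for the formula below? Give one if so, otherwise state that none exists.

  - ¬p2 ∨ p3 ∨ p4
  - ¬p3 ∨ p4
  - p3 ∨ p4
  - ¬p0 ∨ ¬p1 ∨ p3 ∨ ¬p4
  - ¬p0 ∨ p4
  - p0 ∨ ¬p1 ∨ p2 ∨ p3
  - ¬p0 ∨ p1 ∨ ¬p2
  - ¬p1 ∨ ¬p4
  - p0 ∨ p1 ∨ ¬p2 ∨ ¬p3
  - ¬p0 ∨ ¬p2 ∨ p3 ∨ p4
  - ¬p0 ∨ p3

p0=F; p1=F; p2=F; p3=F; p4=T

Set p0 = False.
Try p1 = True:
  (¬p1 ∨ ¬p4) forces p4 = False.
  (¬p3 ∨ p4) forces p3 = False.
  clause (p3 ∨ p4) is falsified — backtrack.
So p1 = False.
Set p2 = False.
Set p3 = False.
  then (p3 ∨ p4) forces p4 = True.
All clauses satisfied.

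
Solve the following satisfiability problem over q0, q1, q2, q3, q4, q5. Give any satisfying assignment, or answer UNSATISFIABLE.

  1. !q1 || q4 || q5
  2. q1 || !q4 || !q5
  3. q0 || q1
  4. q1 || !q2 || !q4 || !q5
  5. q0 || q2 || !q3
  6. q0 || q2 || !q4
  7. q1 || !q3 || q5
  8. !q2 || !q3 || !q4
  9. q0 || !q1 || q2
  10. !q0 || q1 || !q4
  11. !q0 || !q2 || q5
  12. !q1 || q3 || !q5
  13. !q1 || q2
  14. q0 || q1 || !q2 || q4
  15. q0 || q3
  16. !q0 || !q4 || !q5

q0=T, q1=F, q2=F, q3=F, q4=F, q5=T

Set q0 = True.
Set q1 = False.
  then (!q0 || q1 || !q4) forces q4 = False.
Set q2 = False.
Set q3 = False.
Set q5 = True.
All clauses satisfied.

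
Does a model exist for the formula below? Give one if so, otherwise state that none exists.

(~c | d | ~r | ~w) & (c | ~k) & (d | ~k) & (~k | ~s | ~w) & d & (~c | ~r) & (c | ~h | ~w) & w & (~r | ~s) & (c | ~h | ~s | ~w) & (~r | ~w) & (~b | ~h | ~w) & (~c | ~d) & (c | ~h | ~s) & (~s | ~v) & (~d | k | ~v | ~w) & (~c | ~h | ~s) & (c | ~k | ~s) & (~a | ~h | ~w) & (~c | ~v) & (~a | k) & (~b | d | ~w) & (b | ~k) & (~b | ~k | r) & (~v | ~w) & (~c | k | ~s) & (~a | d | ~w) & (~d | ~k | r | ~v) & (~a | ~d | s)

a=F; v=F; b=T; k=F; s=T; h=F; d=T; w=T; r=F; c=F

Unit clause (d) forces d = True.
Unit clause (w) forces w = True.
In (~r | ~w) only ~r is left, so r = False.
In (~c | ~d) only ~c is left, so c = False.
In (~v | ~w) only ~v is left, so v = False.
In (c | ~k) only ~k is left, so k = False.
In (c | ~h | ~w) only ~h is left, so h = False.
In (~a | k) only ~a is left, so a = False.
Set b = True.
Set s = True.
All clauses satisfied.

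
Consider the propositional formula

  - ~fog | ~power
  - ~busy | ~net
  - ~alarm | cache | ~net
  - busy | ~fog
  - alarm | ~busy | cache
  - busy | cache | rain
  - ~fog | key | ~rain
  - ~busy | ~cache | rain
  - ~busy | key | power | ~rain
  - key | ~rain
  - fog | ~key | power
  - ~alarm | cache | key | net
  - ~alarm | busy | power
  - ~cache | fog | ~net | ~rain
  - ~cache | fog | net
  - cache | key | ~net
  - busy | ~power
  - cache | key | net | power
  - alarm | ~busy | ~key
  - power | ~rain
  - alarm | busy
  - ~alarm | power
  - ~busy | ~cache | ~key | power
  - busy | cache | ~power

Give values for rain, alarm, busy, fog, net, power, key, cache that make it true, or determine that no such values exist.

Set rain = False.
Try alarm = False:
  (alarm | busy) forces busy = True.
  (~busy | ~net) forces net = False.
  (alarm | ~busy | cache) forces cache = True.
  clause (~busy | ~cache | rain) is falsified — backtrack.
So alarm = True.
  then (~alarm | power) forces power = True.
  then (~fog | ~power) forces fog = False.
  then (busy | ~power) forces busy = True.
  then (~busy | ~net) forces net = False.
  then (~busy | ~cache | rain) forces cache = False.
  then (~alarm | cache | key | net) forces key = True.
All clauses satisfied.

rain = False, alarm = True, busy = True, fog = False, net = False, power = True, key = True, cache = False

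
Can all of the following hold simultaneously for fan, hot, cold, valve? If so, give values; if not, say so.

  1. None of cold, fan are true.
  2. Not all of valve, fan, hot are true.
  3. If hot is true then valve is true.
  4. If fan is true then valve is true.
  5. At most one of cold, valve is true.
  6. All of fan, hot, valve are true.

Case fan = True:
  Constraint (1) is violated (fan=T) — contradiction.
Case fan = False:
  Constraint (6) is violated (fan=F) — contradiction.
Both cases fail — unsatisfiable.

No satisfying assignment exists.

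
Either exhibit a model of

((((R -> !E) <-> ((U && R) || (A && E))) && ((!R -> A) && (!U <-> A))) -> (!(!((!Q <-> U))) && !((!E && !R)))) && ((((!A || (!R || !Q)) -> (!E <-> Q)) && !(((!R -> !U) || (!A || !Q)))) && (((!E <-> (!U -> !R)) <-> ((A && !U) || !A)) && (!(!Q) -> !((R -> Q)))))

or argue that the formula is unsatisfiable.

No satisfying assignment exists.

Case Q = True: the conjunct !(!Q) -> !((R -> Q)) becomes !False -> !True = False.
Case Q = False: the conjunct !(((!R -> !U) || (!A || !Q))) becomes !(((!R -> !U) || True)) = False.
Both cases fail — unsatisfiable.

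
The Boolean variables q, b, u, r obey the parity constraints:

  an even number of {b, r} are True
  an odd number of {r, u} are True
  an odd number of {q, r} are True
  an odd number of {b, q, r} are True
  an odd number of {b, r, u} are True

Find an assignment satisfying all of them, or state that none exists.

q = True, b = False, u = True, r = False

{b, r}: 0 true → even ✓
{r, u}: 1 true → odd ✓
{q, r}: 1 true → odd ✓
{b, q, r}: 1 true → odd ✓
{b, r, u}: 1 true → odd ✓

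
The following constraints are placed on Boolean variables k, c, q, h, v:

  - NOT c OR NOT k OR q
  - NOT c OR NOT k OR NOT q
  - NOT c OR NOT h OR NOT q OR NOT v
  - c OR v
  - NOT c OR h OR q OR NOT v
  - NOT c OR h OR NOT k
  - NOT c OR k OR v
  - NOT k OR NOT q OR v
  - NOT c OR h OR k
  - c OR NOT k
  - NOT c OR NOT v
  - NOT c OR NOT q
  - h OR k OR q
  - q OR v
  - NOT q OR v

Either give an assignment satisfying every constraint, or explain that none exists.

Set k = False.
Try c = True:
  (NOT c OR k OR v) forces v = True.
  clause (NOT c OR NOT v) is falsified — backtrack.
So c = False.
  then (c OR v) forces v = True.
Set q = True.
Set h = False.
All clauses satisfied.

k: False, c: False, q: True, h: False, v: True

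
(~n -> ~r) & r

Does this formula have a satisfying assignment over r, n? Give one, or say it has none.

r = True, n = True

  ~n -> ~r = True
    ~n = False
    ~r = False
Both conjuncts True, so the formula holds.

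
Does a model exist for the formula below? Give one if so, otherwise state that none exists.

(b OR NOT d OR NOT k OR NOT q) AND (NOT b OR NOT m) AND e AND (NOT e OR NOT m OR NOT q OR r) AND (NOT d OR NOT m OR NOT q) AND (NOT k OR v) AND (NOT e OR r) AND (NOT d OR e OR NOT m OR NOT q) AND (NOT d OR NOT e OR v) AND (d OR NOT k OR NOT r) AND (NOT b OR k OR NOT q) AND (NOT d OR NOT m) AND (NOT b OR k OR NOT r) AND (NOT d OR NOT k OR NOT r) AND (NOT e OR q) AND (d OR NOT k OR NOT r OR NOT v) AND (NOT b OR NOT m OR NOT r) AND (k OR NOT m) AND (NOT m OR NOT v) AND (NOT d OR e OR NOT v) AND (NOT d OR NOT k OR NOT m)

r=T, d=F, e=T, v=F, m=F, q=T, b=F, k=F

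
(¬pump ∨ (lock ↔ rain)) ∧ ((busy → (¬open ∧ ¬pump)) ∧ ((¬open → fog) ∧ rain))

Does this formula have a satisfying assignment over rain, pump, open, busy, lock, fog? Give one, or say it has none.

rain = True; pump = False; open = True; busy = False; lock = True; fog = False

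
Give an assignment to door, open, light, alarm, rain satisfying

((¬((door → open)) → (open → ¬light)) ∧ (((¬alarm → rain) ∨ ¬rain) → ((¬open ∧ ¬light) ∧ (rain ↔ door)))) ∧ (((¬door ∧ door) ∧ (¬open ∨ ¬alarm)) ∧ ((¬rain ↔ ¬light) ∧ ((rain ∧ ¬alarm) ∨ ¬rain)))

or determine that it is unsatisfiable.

Case door = True: the conjunct ¬door is False.
Case door = False: the conjunct door is False.
Both cases fail — unsatisfiable.

The formula is unsatisfiable.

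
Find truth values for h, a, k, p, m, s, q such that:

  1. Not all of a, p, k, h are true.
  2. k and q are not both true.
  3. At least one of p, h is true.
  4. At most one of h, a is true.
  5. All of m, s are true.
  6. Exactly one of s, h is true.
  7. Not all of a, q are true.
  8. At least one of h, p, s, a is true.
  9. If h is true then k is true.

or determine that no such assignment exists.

h=F, a=T, k=T, p=T, m=T, s=T, q=F

  (1) {a, p, k, h}: 3/4 true — not all ✓
  (2) k=T, q=F — not both ✓
  (3) {p, h}: 1 true — at least one ✓
  (4) {h, a}: 1 true — at most one ✓
  (5) {m, s}: all 2 true ✓
  (6) {s, h}: 1 true — exactly one ✓
  (7) {a, q}: 1/2 true — not all ✓
  (8) {h, p, s, a}: 3 true — at least one ✓
  (9) h=F ⇒ k: vacuous ✓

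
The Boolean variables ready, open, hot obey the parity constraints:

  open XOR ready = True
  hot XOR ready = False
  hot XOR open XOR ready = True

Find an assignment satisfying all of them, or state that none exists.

ready=F; open=T; hot=F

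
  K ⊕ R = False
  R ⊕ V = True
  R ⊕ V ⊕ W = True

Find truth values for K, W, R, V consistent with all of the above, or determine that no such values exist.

K = False; W = False; R = False; V = True

K ⊕ R = F ⊕ F = False ✓
R ⊕ V = F ⊕ T = True ✓
R ⊕ V ⊕ W = F ⊕ T ⊕ F = True ✓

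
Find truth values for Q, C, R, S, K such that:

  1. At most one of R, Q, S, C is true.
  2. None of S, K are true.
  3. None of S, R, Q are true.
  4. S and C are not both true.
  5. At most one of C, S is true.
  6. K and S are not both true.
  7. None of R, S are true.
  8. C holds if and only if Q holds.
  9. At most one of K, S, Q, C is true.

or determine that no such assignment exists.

Q = False; C = False; R = False; S = False; K = False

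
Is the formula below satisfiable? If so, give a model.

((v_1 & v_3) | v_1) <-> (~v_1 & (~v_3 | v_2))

v_1 = False, v_2 = False, v_3 = True

  ((v_1 & v_3) | v_1) <-> (~v_1 & (~v_3 | v_2)) = True
    (v_1 & v_3) | v_1 = False
      v_1 & v_3 = False
    ~v_1 & (~v_3 | v_2) = False
      ~v_1 = True
      ~v_3 | v_2 = False
        ~v_3 = False
The formula evaluates to True.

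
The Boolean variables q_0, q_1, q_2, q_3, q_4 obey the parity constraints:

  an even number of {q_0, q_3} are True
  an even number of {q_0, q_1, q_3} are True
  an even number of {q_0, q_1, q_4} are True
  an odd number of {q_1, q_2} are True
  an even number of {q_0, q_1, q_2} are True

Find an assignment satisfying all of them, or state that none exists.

q_0=T, q_1=F, q_2=T, q_3=T, q_4=T

{q_0, q_3}: 2 true → even ✓
{q_0, q_1, q_3}: 2 true → even ✓
{q_0, q_1, q_4}: 2 true → even ✓
{q_1, q_2}: 1 true → odd ✓
{q_0, q_1, q_2}: 2 true → even ✓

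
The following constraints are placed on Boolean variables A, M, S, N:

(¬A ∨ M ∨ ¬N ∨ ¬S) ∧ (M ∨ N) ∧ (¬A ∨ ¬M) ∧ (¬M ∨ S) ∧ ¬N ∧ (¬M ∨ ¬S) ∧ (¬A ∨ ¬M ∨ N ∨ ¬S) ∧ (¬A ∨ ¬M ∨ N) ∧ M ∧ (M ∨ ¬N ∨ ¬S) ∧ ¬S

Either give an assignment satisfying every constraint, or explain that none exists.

Case S = True:
  Clause (¬S) is falsified — contradiction.
Case S = False:
  (¬M ∨ S) forces M = False.
  Clause (M) is falsified — contradiction.
Both cases fail, so the formula is unsatisfiable.

UNSATISFIABLE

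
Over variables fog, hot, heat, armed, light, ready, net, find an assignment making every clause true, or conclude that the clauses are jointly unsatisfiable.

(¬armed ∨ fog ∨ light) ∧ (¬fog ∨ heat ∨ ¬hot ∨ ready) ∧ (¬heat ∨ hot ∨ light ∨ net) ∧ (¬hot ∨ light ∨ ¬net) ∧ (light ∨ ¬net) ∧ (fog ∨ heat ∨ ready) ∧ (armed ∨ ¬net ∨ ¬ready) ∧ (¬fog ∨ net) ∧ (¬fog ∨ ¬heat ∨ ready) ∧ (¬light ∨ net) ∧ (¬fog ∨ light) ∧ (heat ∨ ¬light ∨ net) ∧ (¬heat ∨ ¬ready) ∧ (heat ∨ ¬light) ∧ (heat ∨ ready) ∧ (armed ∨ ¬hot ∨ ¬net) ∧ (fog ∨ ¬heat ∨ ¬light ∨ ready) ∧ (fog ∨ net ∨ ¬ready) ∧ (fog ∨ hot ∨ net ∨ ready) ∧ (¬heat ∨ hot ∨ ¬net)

fog: False; hot: True; heat: True; armed: False; light: False; ready: False; net: False

Try fog = True:
  (¬fog ∨ net) forces net = True.
  (light ∨ ¬net) forces light = True.
  (heat ∨ ¬light) forces heat = True.
  (¬fog ∨ ¬heat ∨ ready) forces ready = True.
  clause (¬heat ∨ ¬ready) is falsified — backtrack.
So fog = False.
Set hot = True.
Try heat = False:
  (fog ∨ heat ∨ ready) forces ready = True.
  (heat ∨ ¬light) forces light = False.
  (¬armed ∨ fog ∨ light) forces armed = False.
  (¬hot ∨ light ∨ ¬net) forces net = False.
  clause (fog ∨ net ∨ ¬ready) is falsified — backtrack.
So heat = True.
  then (¬heat ∨ ¬ready) forces ready = False.
  then (fog ∨ ¬heat ∨ ¬light ∨ ready) forces light = False.
  then (¬armed ∨ fog ∨ light) forces armed = False.
  then (¬hot ∨ light ∨ ¬net) forces net = False.
All clauses satisfied.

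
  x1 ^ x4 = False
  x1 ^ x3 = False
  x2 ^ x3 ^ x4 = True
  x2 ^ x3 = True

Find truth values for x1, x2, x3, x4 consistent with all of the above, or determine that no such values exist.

x1 = False, x2 = True, x3 = False, x4 = False

x1 ^ x4 = F ^ F = False ✓
x1 ^ x3 = F ^ F = False ✓
x2 ^ x3 ^ x4 = T ^ F ^ F = True ✓
x2 ^ x3 = T ^ F = True ✓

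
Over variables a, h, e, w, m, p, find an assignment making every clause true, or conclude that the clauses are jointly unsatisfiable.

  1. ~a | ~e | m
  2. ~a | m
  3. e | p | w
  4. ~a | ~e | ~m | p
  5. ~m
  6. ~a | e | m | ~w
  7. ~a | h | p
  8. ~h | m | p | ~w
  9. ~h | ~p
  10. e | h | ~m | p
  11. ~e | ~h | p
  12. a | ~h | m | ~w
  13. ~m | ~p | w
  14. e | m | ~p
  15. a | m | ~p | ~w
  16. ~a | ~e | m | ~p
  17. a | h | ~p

Unit clause (~m) forces m = False.
In (~a | m) only ~a is left, so a = False.
Try h = True:
  (~h | ~p) forces p = False.
  (~h | m | p | ~w) forces w = False.
  (e | p | w) forces e = True.
  clause (~e | ~h | p) is falsified — backtrack.
So h = False.
  then (a | h | ~p) forces p = False.
Set e = False.
  then (e | p | w) forces w = True.
All clauses satisfied.

a: False; h: False; e: False; w: True; m: False; p: False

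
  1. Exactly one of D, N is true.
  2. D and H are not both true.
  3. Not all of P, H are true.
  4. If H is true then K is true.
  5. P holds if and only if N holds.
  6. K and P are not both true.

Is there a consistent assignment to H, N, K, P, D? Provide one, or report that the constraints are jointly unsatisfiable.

H = False, N = False, K = False, P = False, D = True

  (1) {D, N}: 1 true — exactly one ✓
  (2) D=T, H=F — not both ✓
  (3) {P, H}: 0/2 true — not all ✓
  (4) H=F ⇒ K: vacuous ✓
  (5) P=F, N=F — same ✓
  (6) K=F, P=F — not both ✓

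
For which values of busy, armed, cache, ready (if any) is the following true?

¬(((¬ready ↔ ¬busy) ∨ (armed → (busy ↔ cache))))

busy = True; armed = True; cache = False; ready = False

  ¬(((¬ready ↔ ¬busy) ∨ (armed → (busy ↔ cache)))) = True
    (¬ready ↔ ¬busy) ∨ (armed → (busy ↔ cache)) = False
      ¬ready ↔ ¬busy = False
        ¬ready = True
        ¬busy = False
      armed → (busy ↔ cache) = False
        busy ↔ cache = False
The formula evaluates to True.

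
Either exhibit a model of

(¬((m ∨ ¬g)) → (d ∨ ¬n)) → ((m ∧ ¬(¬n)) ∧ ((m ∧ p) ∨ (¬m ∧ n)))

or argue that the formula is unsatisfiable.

g = True, m = False, n = True, p = True, d = False

  (¬((m ∨ ¬g)) → (d ∨ ¬n)) → ((m ∧ ¬(¬n)) ∧ ((m ∧ p) ∨ (¬m ∧ n))) = True
    ¬((m ∨ ¬g)) → (d ∨ ¬n) = False
      ¬((m ∨ ¬g)) = True
        m ∨ ¬g = False
          ¬g = False
      d ∨ ¬n = False
        ¬n = False
    (m ∧ ¬(¬n)) ∧ ((m ∧ p) ∨ (¬m ∧ n)) = False
      m ∧ ¬(¬n) = False
        ¬(¬n) = True
          ¬n = False
      (m ∧ p) ∨ (¬m ∧ n) = True
        m ∧ p = False
        ¬m ∧ n = True
          ¬m = True
The formula evaluates to True.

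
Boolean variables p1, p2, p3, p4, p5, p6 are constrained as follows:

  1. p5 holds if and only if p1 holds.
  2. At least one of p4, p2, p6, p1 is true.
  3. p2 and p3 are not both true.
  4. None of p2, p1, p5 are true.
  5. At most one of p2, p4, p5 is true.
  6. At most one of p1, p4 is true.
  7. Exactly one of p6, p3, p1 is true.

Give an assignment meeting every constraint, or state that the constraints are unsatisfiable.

p1 = False, p2 = False, p3 = False, p4 = False, p5 = False, p6 = True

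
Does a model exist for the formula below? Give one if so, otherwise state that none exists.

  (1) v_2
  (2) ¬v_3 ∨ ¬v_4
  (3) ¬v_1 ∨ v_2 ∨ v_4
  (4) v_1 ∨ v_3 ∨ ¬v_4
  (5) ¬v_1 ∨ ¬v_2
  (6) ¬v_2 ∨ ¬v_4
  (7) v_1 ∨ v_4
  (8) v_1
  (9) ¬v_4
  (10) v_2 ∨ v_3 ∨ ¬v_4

No satisfying assignment exists.

Case v_1 = True:
  (v_2) forces v_2 = True.
  Clause (¬v_1 ∨ ¬v_2) is falsified — contradiction.
Case v_1 = False:
  Clause (v_1) is falsified — contradiction.
Both cases fail, so the formula is unsatisfiable.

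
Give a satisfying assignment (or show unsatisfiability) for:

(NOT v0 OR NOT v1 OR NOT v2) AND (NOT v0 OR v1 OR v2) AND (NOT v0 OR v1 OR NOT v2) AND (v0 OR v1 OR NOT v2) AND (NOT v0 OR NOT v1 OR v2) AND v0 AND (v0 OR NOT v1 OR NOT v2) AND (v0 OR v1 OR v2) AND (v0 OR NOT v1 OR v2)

UNSATISFIABLE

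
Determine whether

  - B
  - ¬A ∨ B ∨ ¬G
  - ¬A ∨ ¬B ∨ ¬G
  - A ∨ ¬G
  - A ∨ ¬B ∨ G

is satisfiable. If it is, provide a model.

G=F, B=T, A=T

Unit clause (B) forces B = True.
Set G = False.
  then (A ∨ ¬B ∨ G) forces A = True.
All clauses satisfied.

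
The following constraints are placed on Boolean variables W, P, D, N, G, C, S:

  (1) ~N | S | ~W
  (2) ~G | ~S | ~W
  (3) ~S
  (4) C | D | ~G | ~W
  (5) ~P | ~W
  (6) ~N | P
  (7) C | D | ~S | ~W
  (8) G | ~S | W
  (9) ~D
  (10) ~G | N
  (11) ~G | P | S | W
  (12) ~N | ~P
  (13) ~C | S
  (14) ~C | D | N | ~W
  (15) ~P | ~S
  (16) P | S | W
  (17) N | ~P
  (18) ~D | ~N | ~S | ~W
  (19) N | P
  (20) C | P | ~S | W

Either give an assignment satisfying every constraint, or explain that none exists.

Case P = True:
  (~S) forces S = False.
  (~P | ~W) forces W = False.
  (~D) forces D = False.
  (~N | ~P) forces N = False.
  Clause (N | ~P) is falsified — contradiction.
Case P = False:
  (~S) forces S = False.
  (~N | P) forces N = False.
  Clause (N | P) is falsified — contradiction.
Both cases fail, so the formula is unsatisfiable.

No satisfying assignment exists.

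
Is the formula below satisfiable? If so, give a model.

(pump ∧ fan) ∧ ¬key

pump=T, key=F, fan=T

  pump ∧ fan = True
  ¬key = True
Both conjuncts True, so the formula holds.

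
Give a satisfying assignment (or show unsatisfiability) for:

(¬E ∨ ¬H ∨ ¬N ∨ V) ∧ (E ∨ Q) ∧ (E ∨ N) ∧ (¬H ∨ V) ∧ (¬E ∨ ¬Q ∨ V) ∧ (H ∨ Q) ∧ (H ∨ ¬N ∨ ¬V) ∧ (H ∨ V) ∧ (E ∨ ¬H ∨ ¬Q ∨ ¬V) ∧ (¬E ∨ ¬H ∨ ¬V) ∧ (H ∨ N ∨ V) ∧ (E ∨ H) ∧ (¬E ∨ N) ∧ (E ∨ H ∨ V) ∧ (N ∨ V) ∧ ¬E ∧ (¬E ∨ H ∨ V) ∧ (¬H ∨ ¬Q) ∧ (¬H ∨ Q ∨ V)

Case E = True:
  Clause (¬E) is falsified — contradiction.
Case E = False:
  (E ∨ Q) forces Q = True.
  (E ∨ N) forces N = True.
  (E ∨ H) forces H = True.
  Clause (¬H ∨ ¬Q) is falsified — contradiction.
Both cases fail, so the formula is unsatisfiable.

The formula is unsatisfiable.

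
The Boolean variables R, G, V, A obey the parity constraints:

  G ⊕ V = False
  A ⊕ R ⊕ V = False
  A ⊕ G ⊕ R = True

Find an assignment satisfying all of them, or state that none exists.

UNSATISFIABLE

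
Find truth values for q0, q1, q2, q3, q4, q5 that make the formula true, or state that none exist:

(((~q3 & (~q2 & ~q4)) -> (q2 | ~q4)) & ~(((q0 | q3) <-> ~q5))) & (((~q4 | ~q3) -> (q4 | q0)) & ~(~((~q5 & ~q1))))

q0: False, q1: False, q2: True, q3: False, q4: True, q5: False

  ((~q3 & (~q2 & ~q4)) -> (q2 | ~q4)) & ~(((q0 | q3) <-> ~q5)) = True
    (~q3 & (~q2 & ~q4)) -> (q2 | ~q4) = True
      ~q3 & (~q2 & ~q4) = False
        ~q3 = True
        ~q2 & ~q4 = False
          ~q2 = False
          ~q4 = False
      q2 | ~q4 = True
        ~q4 = False
    ~(((q0 | q3) <-> ~q5)) = True
      (q0 | q3) <-> ~q5 = False
        q0 | q3 = False
        ~q5 = True
  ((~q4 | ~q3) -> (q4 | q0)) & ~(~((~q5 & ~q1))) = True
    (~q4 | ~q3) -> (q4 | q0) = True
      ~q4 | ~q3 = True
        ~q4 = False
        ~q3 = True
      q4 | q0 = True
    ~(~((~q5 & ~q1))) = True
      ~((~q5 & ~q1)) = False
        ~q5 & ~q1 = True
          ~q5 = True
          ~q1 = True
Both conjuncts True, so the formula holds.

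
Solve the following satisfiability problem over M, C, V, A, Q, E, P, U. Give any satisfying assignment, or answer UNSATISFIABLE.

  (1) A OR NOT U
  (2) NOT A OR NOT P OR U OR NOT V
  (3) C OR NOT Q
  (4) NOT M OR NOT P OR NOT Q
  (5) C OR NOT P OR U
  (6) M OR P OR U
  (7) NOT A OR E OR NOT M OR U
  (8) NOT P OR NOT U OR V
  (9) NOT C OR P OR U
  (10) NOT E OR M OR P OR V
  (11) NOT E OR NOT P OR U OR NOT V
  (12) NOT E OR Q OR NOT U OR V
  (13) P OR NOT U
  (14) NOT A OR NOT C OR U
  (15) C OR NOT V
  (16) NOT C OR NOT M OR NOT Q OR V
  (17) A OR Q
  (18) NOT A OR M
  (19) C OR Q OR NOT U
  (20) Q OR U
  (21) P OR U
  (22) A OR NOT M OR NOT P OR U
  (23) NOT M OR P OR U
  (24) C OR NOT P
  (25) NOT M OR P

M = False; C = True; V = False; A = False; Q = True; E = False; P = True; U = False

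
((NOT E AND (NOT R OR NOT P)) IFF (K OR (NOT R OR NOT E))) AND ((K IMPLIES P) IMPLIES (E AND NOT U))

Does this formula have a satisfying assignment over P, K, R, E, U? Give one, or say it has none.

P: False, K: True, R: True, E: False, U: False

  (NOT E AND (NOT R OR NOT P)) IFF (K OR (NOT R OR NOT E)) = True
    NOT E AND (NOT R OR NOT P) = True
      NOT E = True
      NOT R OR NOT P = True
        NOT R = False
        NOT P = True
    K OR (NOT R OR NOT E) = True
      NOT R OR NOT E = True
        NOT R = False
        NOT E = True
  (K IMPLIES P) IMPLIES (E AND NOT U) = True
    K IMPLIES P = False
    E AND NOT U = False
      NOT U = True
Both conjuncts True, so the formula holds.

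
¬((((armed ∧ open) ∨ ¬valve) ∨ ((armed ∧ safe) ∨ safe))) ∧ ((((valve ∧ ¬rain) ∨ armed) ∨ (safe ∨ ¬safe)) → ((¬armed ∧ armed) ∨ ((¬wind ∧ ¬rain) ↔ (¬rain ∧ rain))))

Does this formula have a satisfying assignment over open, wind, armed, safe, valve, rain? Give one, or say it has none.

open = True, wind = True, armed = False, safe = False, valve = True, rain = True

  ¬((((armed ∧ open) ∨ ¬valve) ∨ ((armed ∧ safe) ∨ safe))) = True
    ((armed ∧ open) ∨ ¬valve) ∨ ((armed ∧ safe) ∨ safe) = False
      (armed ∧ open) ∨ ¬valve = False
        armed ∧ open = False
        ¬valve = False
      (armed ∧ safe) ∨ safe = False
        armed ∧ safe = False
  (((valve ∧ ¬rain) ∨ armed) ∨ (safe ∨ ¬safe)) → ((¬armed ∧ armed) ∨ ((¬wind ∧ ¬rain) ↔ (¬rain ∧ rain))) = True
    ((valve ∧ ¬rain) ∨ armed) ∨ (safe ∨ ¬safe) = True
      (valve ∧ ¬rain) ∨ armed = False
        valve ∧ ¬rain = False
          ¬rain = False
      safe ∨ ¬safe = True
        ¬safe = True
    (¬armed ∧ armed) ∨ ((¬wind ∧ ¬rain) ↔ (¬rain ∧ rain)) = True
      ¬armed ∧ armed = False
        ¬armed = True
      (¬wind ∧ ¬rain) ↔ (¬rain ∧ rain) = True
        ¬wind ∧ ¬rain = False
          ¬wind = False
          ¬rain = False
        ¬rain ∧ rain = False
          ¬rain = False
Both conjuncts True, so the formula holds.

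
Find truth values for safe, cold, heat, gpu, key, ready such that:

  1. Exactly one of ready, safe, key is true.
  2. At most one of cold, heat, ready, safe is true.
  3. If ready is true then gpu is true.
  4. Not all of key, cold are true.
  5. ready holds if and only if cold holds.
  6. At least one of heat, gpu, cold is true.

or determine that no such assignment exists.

safe=T; cold=F; heat=F; gpu=T; key=F; ready=F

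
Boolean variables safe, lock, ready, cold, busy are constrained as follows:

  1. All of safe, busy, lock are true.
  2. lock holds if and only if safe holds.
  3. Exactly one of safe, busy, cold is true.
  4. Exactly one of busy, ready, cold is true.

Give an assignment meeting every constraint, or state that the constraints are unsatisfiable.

UNSATISFIABLE

Case safe = True:
  (1) forces busy = True.
  Constraint (3) is violated (safe=T, busy=T) — contradiction.
Case safe = False:
  Constraint (1) is violated (safe=F) — contradiction.
Both cases fail — unsatisfiable.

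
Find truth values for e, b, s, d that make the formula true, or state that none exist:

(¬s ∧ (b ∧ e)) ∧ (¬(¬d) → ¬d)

e=T, b=T, s=F, d=F

  ¬s ∧ (b ∧ e) = True
    ¬s = True
    b ∧ e = True
  ¬(¬d) → ¬d = True
    ¬(¬d) = False
      ¬d = True
    ¬d = True
Both conjuncts True, so the formula holds.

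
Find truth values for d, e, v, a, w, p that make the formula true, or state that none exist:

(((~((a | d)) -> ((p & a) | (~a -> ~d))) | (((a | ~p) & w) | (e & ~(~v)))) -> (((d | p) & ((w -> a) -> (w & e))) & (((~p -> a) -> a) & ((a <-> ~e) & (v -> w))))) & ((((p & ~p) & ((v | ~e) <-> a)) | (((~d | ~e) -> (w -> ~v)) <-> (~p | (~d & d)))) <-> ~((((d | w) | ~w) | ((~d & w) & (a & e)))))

No satisfying assignment exists.

Case d = True: the formula simplifies to (((w -> a) -> (w & e)) & (((~p -> a) -> a) & ((a <-> ~e) & (v -> w)))) & ~((((p & ~p) & ((v | ~e) <-> a)) | ((~e -> (w -> ~v)) <-> ~p))).
  w = True: simplifies to ((a -> e) & (((~p -> a) -> a) & (a <-> ~e))) & ~((((p & ~p) & ((v | ~e) <-> a)) | ((~e -> ~v) <-> ~p))).
    p = True: simplifies to ((a -> e) & (a & (a <-> ~e))) & ~(~((~e -> ~v))).
      a = True: simplifies to (e & ~e) & ~(~((~e -> ~v))).
        e = True: the conjunct ~e is False.
        e = False: the conjunct e is False.
      a = False: the conjunct a is False.
    p = False: simplifies to ((a -> e) & ((a -> a) & (a <-> ~e))) & ~((~e -> ~v)).
      e = True: the conjunct ~((~e -> ~v)) becomes ~((False -> ~v)) = False.
      e = False: simplifies to (~a & ((a -> a) & a)) & ~(~v).
        a = True: the conjunct ~a is False.
        a = False: the conjunct a is False.
  w = False: the conjunct (w -> a) -> (w & e) becomes (False -> a) -> (False & e) = False.
Case d = False: the formula simplifies to ((p & ((w -> a) -> (w & e))) & (((~p -> a) -> a) & ((a <-> ~e) & (v -> w)))) & ((((p & ~p) & ((v | ~e) <-> a)) | ((w -> ~v) <-> ~p)) <-> ~(((w | ~w) | (w & (a & e))))).
  w = True: simplifies to ((p & (a -> e)) & (((~p -> a) -> a) & (a <-> ~e))) & ~((((p & ~p) & ((v | ~e) <-> a)) | (~v <-> ~p))).
    p = True: simplifies to ((a -> e) & (a & (a <-> ~e))) & ~v.
      a = True: simplifies to (e & ~e) & ~v.
        e = True: the conjunct ~e is False.
        e = False: the conjunct e is False.
      a = False: the conjunct a is False.
    p = False: the conjunct p is False.
  w = False: the conjunct (w -> a) -> (w & e) becomes (False -> a) -> (False & e) = False.
Both cases fail — unsatisfiable.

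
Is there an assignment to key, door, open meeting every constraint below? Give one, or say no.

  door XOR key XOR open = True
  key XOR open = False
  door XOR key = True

key = False; door = True; open = False

door XOR key XOR open = T XOR F XOR F = True ✓
key XOR open = F XOR F = False ✓
door XOR key = T XOR F = True ✓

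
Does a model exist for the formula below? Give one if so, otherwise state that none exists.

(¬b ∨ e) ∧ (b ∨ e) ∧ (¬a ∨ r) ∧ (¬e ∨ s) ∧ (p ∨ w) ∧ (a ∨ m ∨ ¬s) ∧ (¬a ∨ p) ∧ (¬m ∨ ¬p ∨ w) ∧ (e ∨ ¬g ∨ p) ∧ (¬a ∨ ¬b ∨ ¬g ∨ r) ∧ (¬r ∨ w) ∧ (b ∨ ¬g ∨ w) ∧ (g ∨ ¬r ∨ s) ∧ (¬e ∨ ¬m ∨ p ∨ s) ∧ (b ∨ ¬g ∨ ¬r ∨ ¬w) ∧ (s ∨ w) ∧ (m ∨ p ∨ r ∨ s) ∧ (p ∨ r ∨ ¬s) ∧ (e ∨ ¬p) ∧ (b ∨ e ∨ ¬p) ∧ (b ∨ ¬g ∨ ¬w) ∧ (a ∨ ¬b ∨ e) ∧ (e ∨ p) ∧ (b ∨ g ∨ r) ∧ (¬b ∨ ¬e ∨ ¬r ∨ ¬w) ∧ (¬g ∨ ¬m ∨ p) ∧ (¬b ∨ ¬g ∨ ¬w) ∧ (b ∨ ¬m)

Set a = False.
Set g = False.
Set r = False.
  then (b ∨ g ∨ r) forces b = True.
  then (¬b ∨ e) forces e = True.
  then (¬e ∨ s) forces s = True.
  then (a ∨ m ∨ ¬s) forces m = True.
  then (p ∨ r ∨ ¬s) forces p = True.
  then (¬m ∨ ¬p ∨ w) forces w = True.
All clauses satisfied.

a = False, g = False, r = False, p = True, b = True, s = True, m = True, w = True, e = True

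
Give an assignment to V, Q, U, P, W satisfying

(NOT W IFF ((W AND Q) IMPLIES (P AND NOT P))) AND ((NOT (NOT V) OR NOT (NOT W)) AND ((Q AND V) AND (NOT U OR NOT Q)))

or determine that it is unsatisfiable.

V: True, Q: True, U: False, P: False, W: False

  NOT W IFF ((W AND Q) IMPLIES (P AND NOT P)) = True
    NOT W = True
    (W AND Q) IMPLIES (P AND NOT P) = True
      W AND Q = False
      P AND NOT P = False
        NOT P = True
  (NOT (NOT V) OR NOT (NOT W)) AND ((Q AND V) AND (NOT U OR NOT Q)) = True
    NOT (NOT V) OR NOT (NOT W) = True
      NOT (NOT V) = True
        NOT V = False
      NOT (NOT W) = False
        NOT W = True
    (Q AND V) AND (NOT U OR NOT Q) = True
      Q AND V = True
      NOT U OR NOT Q = True
        NOT U = True
        NOT Q = False
Both conjuncts True, so the formula holds.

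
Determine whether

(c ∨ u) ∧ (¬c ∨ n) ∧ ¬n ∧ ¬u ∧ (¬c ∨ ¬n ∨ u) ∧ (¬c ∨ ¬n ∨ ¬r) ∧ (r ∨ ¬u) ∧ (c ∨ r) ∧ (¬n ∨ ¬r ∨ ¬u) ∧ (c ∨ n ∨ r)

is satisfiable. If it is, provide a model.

Case n = True:
  Clause (¬n) is falsified — contradiction.
Case n = False:
  (¬c ∨ n) forces c = False.
  (c ∨ u) forces u = True.
  Clause (¬u) is falsified — contradiction.
Both cases fail, so the formula is unsatisfiable.

The formula is unsatisfiable.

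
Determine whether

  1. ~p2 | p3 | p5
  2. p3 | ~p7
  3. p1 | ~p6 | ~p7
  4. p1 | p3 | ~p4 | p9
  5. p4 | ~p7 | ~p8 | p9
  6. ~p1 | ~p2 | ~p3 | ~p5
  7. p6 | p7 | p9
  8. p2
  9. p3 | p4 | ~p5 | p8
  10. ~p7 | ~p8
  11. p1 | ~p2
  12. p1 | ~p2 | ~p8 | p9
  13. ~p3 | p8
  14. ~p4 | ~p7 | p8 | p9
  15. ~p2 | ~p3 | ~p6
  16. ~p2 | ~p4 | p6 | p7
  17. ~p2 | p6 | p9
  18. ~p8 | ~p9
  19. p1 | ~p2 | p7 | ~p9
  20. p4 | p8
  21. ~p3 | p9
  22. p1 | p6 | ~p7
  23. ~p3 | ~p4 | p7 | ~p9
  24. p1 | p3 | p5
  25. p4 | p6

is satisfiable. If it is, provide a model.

Unit clause (p2) forces p2 = True.
In (p1 | ~p2) only p1 is left, so p1 = True.
Set p3 = False.
  then (~p2 | p3 | p5) forces p5 = True.
  then (p3 | ~p7) forces p7 = False.
Set p4 = True.
  then (~p2 | ~p4 | p6 | p7) forces p6 = True.
Set p8 = False.
Set p9 = True.
All clauses satisfied.

p1 = True, p2 = True, p3 = False, p4 = True, p5 = True, p6 = True, p7 = False, p8 = False, p9 = True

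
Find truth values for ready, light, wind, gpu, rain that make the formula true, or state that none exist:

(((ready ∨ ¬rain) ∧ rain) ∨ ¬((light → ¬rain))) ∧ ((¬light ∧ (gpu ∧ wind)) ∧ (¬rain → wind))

ready: True, light: False, wind: True, gpu: True, rain: True

  ((ready ∨ ¬rain) ∧ rain) ∨ ¬((light → ¬rain)) = True
    (ready ∨ ¬rain) ∧ rain = True
      ready ∨ ¬rain = True
        ¬rain = False
    ¬((light → ¬rain)) = False
      light → ¬rain = True
        ¬rain = False
  (¬light ∧ (gpu ∧ wind)) ∧ (¬rain → wind) = True
    ¬light ∧ (gpu ∧ wind) = True
      ¬light = True
      gpu ∧ wind = True
    ¬rain → wind = True
      ¬rain = False
Both conjuncts True, so the formula holds.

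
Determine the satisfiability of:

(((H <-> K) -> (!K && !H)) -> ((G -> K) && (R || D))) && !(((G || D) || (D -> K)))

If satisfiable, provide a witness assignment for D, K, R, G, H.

The conjunct !(((G || D) || (D -> K))) is unsatisfiable on its own:
  D=F, K=F, G=F: evaluates to False.
  D=F, K=F, G=T: evaluates to False.
  D=F, K=T, G=F: evaluates to False.
  D=F, K=T, G=T: evaluates to False.
  D=T, K=F, G=F: evaluates to False.
  D=T, K=F, G=T: evaluates to False.
  D=T, K=T, G=F: evaluates to False.
  D=T, K=T, G=T: evaluates to False.
So the whole conjunction is unsatisfiable.

The formula is unsatisfiable.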